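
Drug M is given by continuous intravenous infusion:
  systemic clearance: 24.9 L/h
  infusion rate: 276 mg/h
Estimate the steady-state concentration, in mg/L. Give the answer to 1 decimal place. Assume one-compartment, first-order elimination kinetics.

11.1 mg/L

At steady state Css = R₀ / CL = 276 / 24.90 = 11.08 mg/L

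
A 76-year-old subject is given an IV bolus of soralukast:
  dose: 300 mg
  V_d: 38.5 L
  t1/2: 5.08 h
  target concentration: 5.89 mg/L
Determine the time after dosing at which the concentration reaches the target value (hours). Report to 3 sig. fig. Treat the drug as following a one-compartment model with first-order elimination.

C₀ = Dose / Vd = 300.0 / 38.5 = 7.792 mg/L
k = ln2 / t½ = 0.693147 / 5.08 = 0.1364 h⁻¹
t = ln(C₀ / C) / k = ln(7.792 / 5.89) / 0.1364
  = ln(1.323) / 0.1364 = 0.2799 / 0.1364 = 2.052 h

2.05 h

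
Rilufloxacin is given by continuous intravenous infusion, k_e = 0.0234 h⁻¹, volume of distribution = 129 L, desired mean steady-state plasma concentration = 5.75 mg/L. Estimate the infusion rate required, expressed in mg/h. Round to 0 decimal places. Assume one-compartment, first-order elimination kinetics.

17 mg/h

CL = k × Vd = 0.02340 × 129 = 3.019 L/h
At steady state, infusion rate R₀ = Css × CL = 5.75 × 3.019 = 17.36 mg/h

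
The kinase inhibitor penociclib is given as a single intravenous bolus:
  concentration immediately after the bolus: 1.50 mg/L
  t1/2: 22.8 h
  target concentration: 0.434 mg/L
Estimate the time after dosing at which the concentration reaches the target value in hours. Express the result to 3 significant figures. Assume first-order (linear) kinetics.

k = ln2 / t½ = 0.693147 / 22.8 = 0.03040 h⁻¹
t = ln(C₀ / C) / k = ln(1.500 / 0.434) / 0.03040
  = ln(3.456) / 0.03040 = 1.240 / 0.03040 = 40.79 h

40.8 h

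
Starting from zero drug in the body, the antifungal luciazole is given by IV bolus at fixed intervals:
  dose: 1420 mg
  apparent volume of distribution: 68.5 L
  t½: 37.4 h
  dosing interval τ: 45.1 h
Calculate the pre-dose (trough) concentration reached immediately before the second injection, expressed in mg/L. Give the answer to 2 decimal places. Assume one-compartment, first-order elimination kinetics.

C₀ per dose = Dose / Vd = 1420 / 68.5 = 20.73 mg/L
k = ln2 / t½ = 0.693147 / 37.4 = 0.01853 h⁻¹
Fraction remaining after one interval: r = e^(−kτ) = e^(−0.01853 × 45.1) = 0.4336
Before dose 2, 1 dose has been given (aged 1τ).
C_trough = C₀ × r = 20.73 × 0.4336 = 8.989 mg/L

8.99 mg/L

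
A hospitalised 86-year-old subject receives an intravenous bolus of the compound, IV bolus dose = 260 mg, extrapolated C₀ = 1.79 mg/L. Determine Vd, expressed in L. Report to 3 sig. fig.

145 L

Vd = Dose / C₀ = 260.0 / 1.79 = 145.3 L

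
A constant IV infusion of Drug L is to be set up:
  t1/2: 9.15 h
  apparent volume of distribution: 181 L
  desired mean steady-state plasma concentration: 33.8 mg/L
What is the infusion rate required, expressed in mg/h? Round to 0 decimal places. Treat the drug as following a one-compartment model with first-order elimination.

k = ln2 / t½ = 0.693147 / 9.15 = 0.07575 h⁻¹
CL = k × Vd = 0.07575 × 181 = 13.71 L/h
At steady state, infusion rate R₀ = Css × CL = 33.8 × 13.71 = 463.4 mg/h

463 mg/h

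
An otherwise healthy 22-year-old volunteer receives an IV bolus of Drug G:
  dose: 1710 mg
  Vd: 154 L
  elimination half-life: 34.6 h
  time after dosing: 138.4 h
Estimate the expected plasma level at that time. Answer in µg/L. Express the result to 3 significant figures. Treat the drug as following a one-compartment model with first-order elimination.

694 µg/L

C₀ = Dose / Vd = 1710 / 154 = 11.10 mg/L
k = ln2 / t½ = 0.693147 / 34.6 = 0.02003 h⁻¹
t / t½ = 138.4 / 34.6 = 4 half-lives
C = C₀ × (1/2)^4 = 11.10 × 0.06250 = 0.6938 mg/L
Convert: 0.6938 mg/L × 1000 = 693.8 µg/L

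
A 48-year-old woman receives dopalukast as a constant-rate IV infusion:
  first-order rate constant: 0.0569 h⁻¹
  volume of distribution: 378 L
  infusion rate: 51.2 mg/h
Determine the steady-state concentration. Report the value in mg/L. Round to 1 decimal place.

CL = k × Vd = 0.05690 × 378 = 21.51 L/h
At steady state Css = R₀ / CL = 51.2 / 21.51 = 2.380 mg/L

2.4 mg/L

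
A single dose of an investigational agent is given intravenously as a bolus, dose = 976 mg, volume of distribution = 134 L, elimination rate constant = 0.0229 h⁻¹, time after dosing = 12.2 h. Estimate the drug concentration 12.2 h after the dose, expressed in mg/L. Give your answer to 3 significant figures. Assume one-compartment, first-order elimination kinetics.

5.51 mg/L

C₀ = Dose / Vd = 976.0 / 134 = 7.284 mg/L
C = C₀ · e^(−k·t) = 7.284 × e^(−0.02290 × 12.2)
  = 7.284 × 0.7563 = 5.509 mg/L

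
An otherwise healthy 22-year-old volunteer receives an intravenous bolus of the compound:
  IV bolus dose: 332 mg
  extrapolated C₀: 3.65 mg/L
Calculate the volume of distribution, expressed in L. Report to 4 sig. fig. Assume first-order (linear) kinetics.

90.96 L

Vd = Dose / C₀ = 332.0 / 3.65 = 90.96 L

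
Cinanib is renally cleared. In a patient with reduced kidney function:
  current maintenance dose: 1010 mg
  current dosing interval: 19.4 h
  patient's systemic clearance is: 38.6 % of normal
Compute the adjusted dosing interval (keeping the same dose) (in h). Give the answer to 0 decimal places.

To keep the same average steady-state level, dosing rate must scale with clearance.
CL ratio = 38.6 / 100 = 0.3860
New interval (same dose) = 19.4 / 0.3860 = 50.26 h

50 h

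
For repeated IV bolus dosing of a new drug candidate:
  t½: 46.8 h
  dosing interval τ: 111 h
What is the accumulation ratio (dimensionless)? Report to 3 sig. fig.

1.24

k = ln2 / t½ = 0.693147 / 46.8 = 0.01481 h⁻¹
e^(−kτ) = e^(−0.01481 × 111) = 0.1932
Accumulation ratio R = 1 / (1 − e^(−kτ)) = 1 / (1 − 0.1932) = 1.239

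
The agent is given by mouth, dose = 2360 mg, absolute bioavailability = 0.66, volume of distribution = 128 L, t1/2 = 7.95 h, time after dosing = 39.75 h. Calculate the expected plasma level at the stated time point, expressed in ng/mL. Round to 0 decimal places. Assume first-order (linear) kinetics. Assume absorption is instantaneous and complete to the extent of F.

Amount reaching circulation = F × Dose = 0.66 × 2360 = 1558 mg
C₀ = F·Dose / Vd = 1558 / 128 = 12.17 mg/L
k = ln2 / t½ = 0.693147 / 7.95 = 0.08719 h⁻¹
t / t½ = 39.75 / 7.95 = 5 half-lives
C = C₀ × (1/2)^5 = 12.17 × 0.03125 = 0.3803 mg/L
Convert: 0.3803 mg/L × 1000 = 380.3 ng/mL

380 ng/mL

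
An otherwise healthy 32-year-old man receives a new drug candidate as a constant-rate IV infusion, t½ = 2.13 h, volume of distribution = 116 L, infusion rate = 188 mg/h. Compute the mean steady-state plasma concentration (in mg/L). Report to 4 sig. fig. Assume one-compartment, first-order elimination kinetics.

k = ln2 / t½ = 0.693147 / 2.13 = 0.3254 h⁻¹
CL = k × Vd = 0.3254 × 116 = 37.75 L/h
At steady state Css = R₀ / CL = 188 / 37.75 = 4.980 mg/L

4.980 mg/L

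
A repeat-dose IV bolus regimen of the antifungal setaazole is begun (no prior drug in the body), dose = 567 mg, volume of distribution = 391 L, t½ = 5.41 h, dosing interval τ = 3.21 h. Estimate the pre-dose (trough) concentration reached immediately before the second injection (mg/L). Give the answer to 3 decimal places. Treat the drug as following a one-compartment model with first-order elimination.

C₀ per dose = Dose / Vd = 567 / 391 = 1.450 mg/L
k = ln2 / t½ = 0.693147 / 5.41 = 0.1281 h⁻¹
Fraction remaining after one interval: r = e^(−kτ) = e^(−0.1281 × 3.21) = 0.6629
Before dose 2, 1 dose has been given (aged 1τ).
C_trough = C₀ × r = 1.450 × 0.6629 = 0.9612 mg/L

0.961 mg/L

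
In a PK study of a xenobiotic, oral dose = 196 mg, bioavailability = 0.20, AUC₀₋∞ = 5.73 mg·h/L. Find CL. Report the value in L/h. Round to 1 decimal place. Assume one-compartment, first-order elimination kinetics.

CL = F·Dose / AUC = 0.20 × 196 / 5.73 = 6.841 L/h

6.8 L/h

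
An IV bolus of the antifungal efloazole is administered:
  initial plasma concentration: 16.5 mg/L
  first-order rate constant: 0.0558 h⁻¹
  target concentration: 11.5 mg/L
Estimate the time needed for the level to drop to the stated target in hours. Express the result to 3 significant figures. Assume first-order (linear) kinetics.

6.47 h

t = ln(C₀ / C) / k = ln(16.50 / 11.5) / 0.05580
  = ln(1.435) / 0.05580 = 0.3612 / 0.05580 = 6.473 h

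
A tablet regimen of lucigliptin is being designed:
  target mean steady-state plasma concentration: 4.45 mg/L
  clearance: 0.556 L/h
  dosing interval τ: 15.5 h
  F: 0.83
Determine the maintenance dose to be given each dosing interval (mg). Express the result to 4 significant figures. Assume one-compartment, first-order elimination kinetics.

46.20 mg

At steady state, F × (Dose/τ) = Css × CL.
Dose = Css × CL × τ / F = 4.45 × 0.5560 × 15.5 / 0.83 = 46.20 mg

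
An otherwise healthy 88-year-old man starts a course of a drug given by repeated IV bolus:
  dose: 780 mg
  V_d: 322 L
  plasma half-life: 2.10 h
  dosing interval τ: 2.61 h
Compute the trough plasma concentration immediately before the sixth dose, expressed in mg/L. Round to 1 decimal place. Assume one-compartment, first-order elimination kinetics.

1.7 mg/L

C₀ per dose = Dose / Vd = 780 / 322 = 2.422 mg/L
k = ln2 / t½ = 0.693147 / 2.10 = 0.3301 h⁻¹
Fraction remaining after one interval: r = e^(−kτ) = e^(−0.3301 × 2.61) = 0.4225
Before dose 6, 5 doses have been given (aged 1τ, 2τ, 3τ, 4τ, 5τ).
C_trough = C₀ × (r + r² + … + r^5) = C₀ × r(1−r^5)/(1−r)
        = 2.422 × 0.4225 × (1 − 0.01346) / (1 − 0.4225) = 1.748 mg/L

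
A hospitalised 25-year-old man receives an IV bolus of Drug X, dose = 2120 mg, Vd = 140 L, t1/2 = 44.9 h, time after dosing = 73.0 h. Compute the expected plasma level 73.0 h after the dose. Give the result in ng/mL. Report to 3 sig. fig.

4910 ng/mL

C₀ = Dose / Vd = 2120 / 140 = 15.14 mg/L
k = ln2 / t½ = 0.693147 / 44.9 = 0.01544 h⁻¹
C = C₀ · e^(−k·t) = 15.14 × e^(−0.01544 × 73.0)
  = 15.14 × 0.3240 = 4.905 mg/L
Convert: 4.905 mg/L × 1000 = 4905 ng/mL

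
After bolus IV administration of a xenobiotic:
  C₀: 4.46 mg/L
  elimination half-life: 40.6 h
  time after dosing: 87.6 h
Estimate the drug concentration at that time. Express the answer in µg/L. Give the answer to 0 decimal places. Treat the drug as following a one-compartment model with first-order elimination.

1000 µg/L

k = ln2 / t½ = 0.693147 / 40.6 = 0.01707 h⁻¹
C = C₀ · e^(−k·t) = 4.460 × e^(−0.01707 × 87.6)
  = 4.460 × 0.2242 = 0.9999 mg/L
Convert: 0.9999 mg/L × 1000 = 999.9 µg/L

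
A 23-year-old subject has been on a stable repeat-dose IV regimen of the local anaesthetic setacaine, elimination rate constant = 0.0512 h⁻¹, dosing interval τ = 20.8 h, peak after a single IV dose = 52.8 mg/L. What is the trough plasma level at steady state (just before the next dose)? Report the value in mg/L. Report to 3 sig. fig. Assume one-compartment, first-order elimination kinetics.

e^(−kτ) = e^(−0.05120 × 20.8) = 0.3447
Accumulation ratio R = 1 / (1 − e^(−kτ)) = 1 / (1 − 0.3447) = 1.526
Steady-state trough = C₀ × R × e^(−kτ) = 52.8 × 1.526 × 0.3447 = 27.77 mg/L

27.8 mg/L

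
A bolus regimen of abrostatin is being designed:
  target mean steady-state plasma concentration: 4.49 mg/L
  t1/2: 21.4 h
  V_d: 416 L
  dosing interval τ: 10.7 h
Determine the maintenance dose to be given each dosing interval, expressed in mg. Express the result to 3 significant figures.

647 mg

k = ln2 / t½ = 0.693147 / 21.4 = 0.03239 h⁻¹
CL = k × Vd = 0.03239 × 416 = 13.47 L/h
At steady state, Dose/τ = Css × CL.
Dose = Css × CL × τ = 4.49 × 13.47 × 10.7 = 647.1 mg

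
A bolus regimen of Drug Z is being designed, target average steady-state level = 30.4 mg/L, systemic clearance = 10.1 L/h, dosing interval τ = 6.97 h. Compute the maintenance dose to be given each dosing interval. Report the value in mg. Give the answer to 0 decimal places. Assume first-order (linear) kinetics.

2140 mg

At steady state, Dose/τ = Css × CL.
Dose = Css × CL × τ = 30.4 × 10.10 × 6.97 = 2140 mg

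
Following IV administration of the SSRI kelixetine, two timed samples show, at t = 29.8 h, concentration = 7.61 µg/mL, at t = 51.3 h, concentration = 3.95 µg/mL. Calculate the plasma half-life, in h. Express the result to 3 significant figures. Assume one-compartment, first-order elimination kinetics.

22.7 h

k = ln(C₁/C₂) / (t₂ − t₁) = ln(7.61/3.95) / (51.3 − 29.8)
  = 0.6557 / 21.50 = 0.03050 h⁻¹
t½ = ln2 / k = 0.693147 / 0.03050 = 22.73 h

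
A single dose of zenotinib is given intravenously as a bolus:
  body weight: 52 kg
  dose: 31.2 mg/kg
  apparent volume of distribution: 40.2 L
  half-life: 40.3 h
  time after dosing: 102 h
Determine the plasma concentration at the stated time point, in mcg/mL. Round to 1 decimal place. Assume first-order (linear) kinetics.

7.0 mcg/mL

Total dose = 31.2 × 52 = 1622 mg
C₀ = Dose / Vd = 1622 / 40.2 = 40.35 mg/L
k = ln2 / t½ = 0.693147 / 40.3 = 0.01720 h⁻¹
C = C₀ · e^(−k·t) = 40.35 × e^(−0.01720 × 102)
  = 40.35 × 0.1730 = 6.981 mg/L
(6.981 mg/L = 6.981 mcg/mL)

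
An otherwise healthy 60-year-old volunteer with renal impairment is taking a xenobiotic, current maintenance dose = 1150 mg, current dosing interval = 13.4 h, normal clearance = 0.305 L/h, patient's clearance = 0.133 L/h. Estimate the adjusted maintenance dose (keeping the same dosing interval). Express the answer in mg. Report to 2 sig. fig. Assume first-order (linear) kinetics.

500 mg

To keep the same average steady-state level, dosing rate must scale with clearance.
CL ratio = 0.133 / 0.305 = 0.4361
New dose (same interval) = 1150 × 0.4361 = 501.5 mg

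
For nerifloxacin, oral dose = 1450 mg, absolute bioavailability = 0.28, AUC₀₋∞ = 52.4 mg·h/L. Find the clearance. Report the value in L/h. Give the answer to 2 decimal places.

7.75 L/h

CL = F·Dose / AUC = 0.28 × 1450 / 52.4 = 7.748 L/h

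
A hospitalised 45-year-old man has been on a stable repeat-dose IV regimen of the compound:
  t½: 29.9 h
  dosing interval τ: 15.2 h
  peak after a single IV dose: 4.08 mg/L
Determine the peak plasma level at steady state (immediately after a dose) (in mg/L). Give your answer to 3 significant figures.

k = ln2 / t½ = 0.693147 / 29.9 = 0.02318 h⁻¹
e^(−kτ) = e^(−0.02318 × 15.2) = 0.7030
Accumulation ratio R = 1 / (1 − e^(−kτ)) = 1 / (1 − 0.7030) = 3.367
Steady-state peak = C₀ × R = 4.08 × 3.367 = 13.74 mg/L

13.7 mg/L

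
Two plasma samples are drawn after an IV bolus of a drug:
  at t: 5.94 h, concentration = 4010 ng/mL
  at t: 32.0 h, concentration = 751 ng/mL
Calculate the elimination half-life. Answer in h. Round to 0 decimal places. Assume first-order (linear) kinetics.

k = ln(C₁/C₂) / (t₂ − t₁) = ln(4010/751) / (32.0 − 5.94)
  = 1.675 / 26.06 = 0.06427 h⁻¹
t½ = ln2 / k = 0.693147 / 0.06427 = 10.78 h

11 h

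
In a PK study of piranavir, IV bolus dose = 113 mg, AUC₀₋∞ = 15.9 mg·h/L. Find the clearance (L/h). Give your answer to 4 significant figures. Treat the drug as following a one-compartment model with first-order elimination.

CL = Dose / AUC = 113 / 15.9 = 7.107 L/h

7.107 L/h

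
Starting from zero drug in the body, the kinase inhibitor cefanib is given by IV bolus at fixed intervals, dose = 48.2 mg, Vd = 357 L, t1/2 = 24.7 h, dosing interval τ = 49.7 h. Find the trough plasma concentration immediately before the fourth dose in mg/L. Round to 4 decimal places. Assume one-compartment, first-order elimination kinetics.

C₀ per dose = Dose / Vd = 48.2 / 357 = 0.1350 mg/L
k = ln2 / t½ = 0.693147 / 24.7 = 0.02806 h⁻¹
Fraction remaining after one interval: r = e^(−kτ) = e^(−0.02806 × 49.7) = 0.2479
Before dose 4, 3 doses have been given (aged 1τ, 2τ, 3τ).
C_trough = C₀ × (r + r² + … + r^3) = C₀ × r(1−r^3)/(1−r)
        = 0.1350 × 0.2479 × (1 − 0.01523) / (1 − 0.2479) = 0.04382 mg/L

0.0438 mg/L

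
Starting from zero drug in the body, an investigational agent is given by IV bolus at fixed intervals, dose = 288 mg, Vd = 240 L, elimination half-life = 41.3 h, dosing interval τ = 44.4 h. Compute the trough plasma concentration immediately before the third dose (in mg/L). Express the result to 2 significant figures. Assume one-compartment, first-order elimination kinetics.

C₀ per dose = Dose / Vd = 288 / 240 = 1.200 mg/L
k = ln2 / t½ = 0.693147 / 41.3 = 0.01678 h⁻¹
Fraction remaining after one interval: r = e^(−kτ) = e^(−0.01678 × 44.4) = 0.4747
Before dose 3, 2 doses have been given (aged 1τ, 2τ).
C_trough = C₀ × (r + r²) = 1.200 × (0.4747 + 0.2253) = 0.8400 mg/L

0.84 mg/L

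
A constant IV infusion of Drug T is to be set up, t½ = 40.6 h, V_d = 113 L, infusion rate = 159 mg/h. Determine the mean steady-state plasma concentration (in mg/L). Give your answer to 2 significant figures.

k = ln2 / t½ = 0.693147 / 40.6 = 0.01707 h⁻¹
CL = k × Vd = 0.01707 × 113 = 1.929 L/h
At steady state Css = R₀ / CL = 159 / 1.929 = 82.43 mg/L

82 mg/L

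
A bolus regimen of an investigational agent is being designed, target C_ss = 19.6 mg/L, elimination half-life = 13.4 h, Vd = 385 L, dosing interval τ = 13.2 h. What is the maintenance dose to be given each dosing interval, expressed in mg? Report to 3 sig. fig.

5150 mg

k = ln2 / t½ = 0.693147 / 13.4 = 0.05173 h⁻¹
CL = k × Vd = 0.05173 × 385 = 19.92 L/h
At steady state, Dose/τ = Css × CL.
Dose = Css × CL × τ = 19.6 × 19.92 × 13.2 = 5154 mg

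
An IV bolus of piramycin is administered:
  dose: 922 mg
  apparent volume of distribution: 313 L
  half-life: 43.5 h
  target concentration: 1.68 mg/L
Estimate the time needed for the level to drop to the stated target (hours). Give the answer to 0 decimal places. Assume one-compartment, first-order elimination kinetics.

C₀ = Dose / Vd = 922.0 / 313 = 2.946 mg/L
k = ln2 / t½ = 0.693147 / 43.5 = 0.01593 h⁻¹
t = ln(C₀ / C) / k = ln(2.946 / 1.68) / 0.01593
  = ln(1.754) / 0.01593 = 0.5619 / 0.01593 = 35.27 h

35 h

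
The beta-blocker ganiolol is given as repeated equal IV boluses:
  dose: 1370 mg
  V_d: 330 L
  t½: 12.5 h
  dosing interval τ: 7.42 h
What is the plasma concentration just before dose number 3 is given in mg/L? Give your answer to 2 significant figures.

4.6 mg/L

C₀ per dose = Dose / Vd = 1370 / 330 = 4.152 mg/L
k = ln2 / t½ = 0.693147 / 12.5 = 0.05545 h⁻¹
Fraction remaining after one interval: r = e^(−kτ) = e^(−0.05545 × 7.42) = 0.6627
Before dose 3, 2 doses have been given (aged 1τ, 2τ).
C_trough = C₀ × (r + r²) = 4.152 × (0.6627 + 0.4392) = 4.575 mg/L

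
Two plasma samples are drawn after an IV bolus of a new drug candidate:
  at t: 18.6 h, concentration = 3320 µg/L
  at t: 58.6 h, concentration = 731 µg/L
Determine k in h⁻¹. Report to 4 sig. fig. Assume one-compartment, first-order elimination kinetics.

0.03783 h⁻¹

k = ln(C₁/C₂) / (t₂ − t₁) = ln(3320/731) / (58.6 − 18.6)
  = 1.513 / 40.00 = 0.03783 h⁻¹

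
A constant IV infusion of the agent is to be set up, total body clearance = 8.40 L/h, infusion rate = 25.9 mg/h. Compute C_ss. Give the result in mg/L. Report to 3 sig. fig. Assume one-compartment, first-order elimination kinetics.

3.08 mg/L

At steady state Css = R₀ / CL = 25.9 / 8.400 = 3.083 mg/L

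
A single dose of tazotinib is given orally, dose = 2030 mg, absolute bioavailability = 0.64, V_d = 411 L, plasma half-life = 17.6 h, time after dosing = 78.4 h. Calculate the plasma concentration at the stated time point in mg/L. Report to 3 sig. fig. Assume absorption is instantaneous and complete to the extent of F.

Amount reaching circulation = F × Dose = 0.64 × 2030 = 1299 mg
C₀ = F·Dose / Vd = 1299 / 411 = 3.161 mg/L
k = ln2 / t½ = 0.693147 / 17.6 = 0.03938 h⁻¹
C = C₀ · e^(−k·t) = 3.161 × e^(−0.03938 × 78.4)
  = 3.161 × 0.04562 = 0.1442 mg/L

0.144 mg/L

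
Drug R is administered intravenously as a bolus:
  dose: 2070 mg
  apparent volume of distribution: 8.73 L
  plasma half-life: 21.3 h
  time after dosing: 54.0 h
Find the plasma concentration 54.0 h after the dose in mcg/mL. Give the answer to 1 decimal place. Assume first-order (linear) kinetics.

40.9 mcg/mL

C₀ = Dose / Vd = 2070 / 8.73 = 237.1 mg/L
k = ln2 / t½ = 0.693147 / 21.3 = 0.03254 h⁻¹
C = C₀ · e^(−k·t) = 237.1 × e^(−0.03254 × 54.0)
  = 237.1 × 0.1725 = 40.90 mg/L
(40.90 mg/L = 40.90 mcg/mL)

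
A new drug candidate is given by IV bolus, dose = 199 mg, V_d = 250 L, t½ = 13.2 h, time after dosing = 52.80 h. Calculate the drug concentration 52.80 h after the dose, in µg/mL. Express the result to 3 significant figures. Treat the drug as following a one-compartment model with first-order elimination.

C₀ = Dose / Vd = 199.0 / 250 = 0.7960 mg/L
k = ln2 / t½ = 0.693147 / 13.2 = 0.05251 h⁻¹
t / t½ = 52.80 / 13.2 = 4 half-lives
C = C₀ × (1/2)^4 = 0.7960 × 0.06250 = 0.04975 mg/L
(0.04975 mg/L = 0.04975 µg/mL)

0.0498 µg/mL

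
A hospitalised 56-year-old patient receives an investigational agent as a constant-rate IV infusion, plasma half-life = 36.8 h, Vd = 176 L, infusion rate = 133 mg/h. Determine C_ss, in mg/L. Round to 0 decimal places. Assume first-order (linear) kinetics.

k = ln2 / t½ = 0.693147 / 36.8 = 0.01884 h⁻¹
CL = k × Vd = 0.01884 × 176 = 3.316 L/h
At steady state Css = R₀ / CL = 133 / 3.316 = 40.11 mg/L

40 mg/L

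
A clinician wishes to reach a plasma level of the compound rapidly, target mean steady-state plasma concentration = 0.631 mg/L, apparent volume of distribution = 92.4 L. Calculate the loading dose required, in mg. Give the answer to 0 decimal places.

58 mg

LD = Css × Vd = 0.631 × 92.4 = 58.30 mg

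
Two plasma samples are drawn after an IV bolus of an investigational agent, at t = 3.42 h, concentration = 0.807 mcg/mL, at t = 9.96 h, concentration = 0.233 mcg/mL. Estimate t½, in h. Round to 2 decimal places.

3.65 h

k = ln(C₁/C₂) / (t₂ − t₁) = ln(0.807/0.233) / (9.96 − 3.42)
  = 1.242 / 6.540 = 0.1899 h⁻¹
t½ = ln2 / k = 0.693147 / 0.1899 = 3.650 h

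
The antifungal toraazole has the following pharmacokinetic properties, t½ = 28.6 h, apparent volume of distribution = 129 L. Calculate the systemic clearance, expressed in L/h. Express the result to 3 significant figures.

k = ln2 / t½ = 0.693147 / 28.6 = 0.02424 h⁻¹
CL = k × Vd = 0.02424 × 129 = 3.127 L/h

3.13 L/h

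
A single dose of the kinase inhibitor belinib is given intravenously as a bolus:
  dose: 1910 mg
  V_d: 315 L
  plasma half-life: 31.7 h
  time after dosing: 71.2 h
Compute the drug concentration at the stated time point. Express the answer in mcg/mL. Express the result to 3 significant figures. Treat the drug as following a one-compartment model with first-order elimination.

1.28 mcg/mL

C₀ = Dose / Vd = 1910 / 315 = 6.063 mg/L
k = ln2 / t½ = 0.693147 / 31.7 = 0.02187 h⁻¹
C = C₀ · e^(−k·t) = 6.063 × e^(−0.02187 × 71.2)
  = 6.063 × 0.2107 = 1.277 mg/L
(1.277 mg/L = 1.277 mcg/mL)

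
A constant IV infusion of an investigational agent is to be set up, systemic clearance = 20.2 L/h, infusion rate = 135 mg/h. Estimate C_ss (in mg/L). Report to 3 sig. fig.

6.68 mg/L

At steady state Css = R₀ / CL = 135 / 20.20 = 6.683 mg/L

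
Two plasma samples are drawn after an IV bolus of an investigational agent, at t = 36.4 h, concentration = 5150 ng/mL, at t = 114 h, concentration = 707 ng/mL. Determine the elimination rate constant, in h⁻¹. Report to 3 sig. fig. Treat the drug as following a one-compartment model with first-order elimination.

k = ln(C₁/C₂) / (t₂ − t₁) = ln(5150/707) / (114 − 36.4)
  = 1.986 / 77.60 = 0.02559 h⁻¹

0.0256 h⁻¹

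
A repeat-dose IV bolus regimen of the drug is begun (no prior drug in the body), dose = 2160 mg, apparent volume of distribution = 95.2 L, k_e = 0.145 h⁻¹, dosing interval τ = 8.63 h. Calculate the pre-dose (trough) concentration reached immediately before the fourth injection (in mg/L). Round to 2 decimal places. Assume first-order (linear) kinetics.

C₀ per dose = Dose / Vd = 2160 / 95.2 = 22.69 mg/L
Fraction remaining after one interval: r = e^(−kτ) = e^(−0.1450 × 8.63) = 0.2861
Before dose 4, 3 doses have been given (aged 1τ, 2τ, 3τ).
C_trough = C₀ × (r + r² + … + r^3) = C₀ × r(1−r^3)/(1−r)
        = 22.69 × 0.2861 × (1 − 0.02342) / (1 − 0.2861) = 8.880 mg/L

8.88 mg/L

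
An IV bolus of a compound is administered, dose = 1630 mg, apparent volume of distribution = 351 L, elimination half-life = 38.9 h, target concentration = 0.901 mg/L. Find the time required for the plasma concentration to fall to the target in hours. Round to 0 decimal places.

92 h

C₀ = Dose / Vd = 1630 / 351 = 4.644 mg/L
k = ln2 / t½ = 0.693147 / 38.9 = 0.01782 h⁻¹
t = ln(C₀ / C) / k = ln(4.644 / 0.901) / 0.01782
  = ln(5.154) / 0.01782 = 1.640 / 0.01782 = 92.03 h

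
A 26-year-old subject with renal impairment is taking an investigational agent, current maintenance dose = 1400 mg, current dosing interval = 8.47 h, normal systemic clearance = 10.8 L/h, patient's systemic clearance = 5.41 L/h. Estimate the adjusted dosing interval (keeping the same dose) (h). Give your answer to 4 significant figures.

To keep the same average steady-state level, dosing rate must scale with clearance.
CL ratio = 5.41 / 10.8 = 0.5009
New interval (same dose) = 8.47 / 0.5009 = 16.91 h

16.91 h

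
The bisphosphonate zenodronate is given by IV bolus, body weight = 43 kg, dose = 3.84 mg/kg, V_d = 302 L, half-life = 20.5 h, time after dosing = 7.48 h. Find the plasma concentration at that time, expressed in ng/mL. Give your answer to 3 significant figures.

425 ng/mL

Total dose = 3.84 × 43 = 165.1 mg
C₀ = Dose / Vd = 165.1 / 302 = 0.5467 mg/L
k = ln2 / t½ = 0.693147 / 20.5 = 0.03381 h⁻¹
C = C₀ · e^(−k·t) = 0.5467 × e^(−0.03381 × 7.48)
  = 0.5467 × 0.7765 = 0.4245 mg/L
Convert: 0.4245 mg/L × 1000 = 424.5 ng/mL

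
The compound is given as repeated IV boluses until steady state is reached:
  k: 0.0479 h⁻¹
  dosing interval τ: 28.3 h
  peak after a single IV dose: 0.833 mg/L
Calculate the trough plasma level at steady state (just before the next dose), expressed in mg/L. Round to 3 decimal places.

e^(−kτ) = e^(−0.04790 × 28.3) = 0.2578
Accumulation ratio R = 1 / (1 − e^(−kτ)) = 1 / (1 − 0.2578) = 1.347
Steady-state trough = C₀ × R × e^(−kτ) = 0.833 × 1.347 × 0.2578 = 0.2893 mg/L

0.289 mg/L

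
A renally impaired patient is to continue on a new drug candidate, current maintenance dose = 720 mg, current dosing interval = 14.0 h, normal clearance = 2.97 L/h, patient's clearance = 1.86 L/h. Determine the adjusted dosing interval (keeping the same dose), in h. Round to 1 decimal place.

22.4 h

To keep the same average steady-state level, dosing rate must scale with clearance.
CL ratio = 1.86 / 2.97 = 0.6263
New interval (same dose) = 14.0 / 0.6263 = 22.35 h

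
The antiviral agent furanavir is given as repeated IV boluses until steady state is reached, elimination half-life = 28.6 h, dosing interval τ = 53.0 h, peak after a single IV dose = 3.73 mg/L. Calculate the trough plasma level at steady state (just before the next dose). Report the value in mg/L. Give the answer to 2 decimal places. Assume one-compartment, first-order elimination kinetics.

k = ln2 / t½ = 0.693147 / 28.6 = 0.02424 h⁻¹
e^(−kτ) = e^(−0.02424 × 53.0) = 0.2767
Accumulation ratio R = 1 / (1 − e^(−kτ)) = 1 / (1 − 0.2767) = 1.383
Steady-state trough = C₀ × R × e^(−kτ) = 3.73 × 1.383 × 0.2767 = 1.427 mg/L

1.43 mg/L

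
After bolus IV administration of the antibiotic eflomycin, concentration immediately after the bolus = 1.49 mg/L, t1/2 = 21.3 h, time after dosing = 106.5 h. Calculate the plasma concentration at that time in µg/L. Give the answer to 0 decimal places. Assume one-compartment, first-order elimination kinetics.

47 µg/L

k = ln2 / t½ = 0.693147 / 21.3 = 0.03254 h⁻¹
t / t½ = 106.5 / 21.3 = 5 half-lives
C = C₀ × (1/2)^5 = 1.490 × 0.03125 = 0.04656 mg/L
Convert: 0.04656 mg/L × 1000 = 46.56 µg/L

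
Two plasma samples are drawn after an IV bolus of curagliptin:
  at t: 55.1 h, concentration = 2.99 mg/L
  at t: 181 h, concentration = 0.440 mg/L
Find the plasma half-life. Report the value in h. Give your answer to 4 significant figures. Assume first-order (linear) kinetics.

45.54 h

k = ln(C₁/C₂) / (t₂ − t₁) = ln(2.99/0.440) / (181 − 55.1)
  = 1.916 / 125.9 = 0.01522 h⁻¹
t½ = ln2 / k = 0.693147 / 0.01522 = 45.54 h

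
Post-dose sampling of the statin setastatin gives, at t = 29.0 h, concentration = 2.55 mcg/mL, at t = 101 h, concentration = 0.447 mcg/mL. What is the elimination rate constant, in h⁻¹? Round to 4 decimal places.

0.0242 h⁻¹

k = ln(C₁/C₂) / (t₂ − t₁) = ln(2.55/0.447) / (101 − 29.0)
  = 1.741 / 72.00 = 0.02418 h⁻¹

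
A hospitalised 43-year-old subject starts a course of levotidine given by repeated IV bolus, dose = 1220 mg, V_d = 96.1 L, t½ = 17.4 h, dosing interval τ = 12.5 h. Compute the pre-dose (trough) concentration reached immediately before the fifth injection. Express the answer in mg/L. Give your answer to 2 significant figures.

17 mg/L

C₀ per dose = Dose / Vd = 1220 / 96.1 = 12.70 mg/L
k = ln2 / t½ = 0.693147 / 17.4 = 0.03984 h⁻¹
Fraction remaining after one interval: r = e^(−kτ) = e^(−0.03984 × 12.5) = 0.6077
Before dose 5, 4 doses have been given (aged 1τ, 2τ, 3τ, 4τ).
C_trough = C₀ × (r + r² + … + r^4) = C₀ × r(1−r^4)/(1−r)
        = 12.70 × 0.6077 × (1 − 0.1364) / (1 − 0.6077) = 16.99 mg/L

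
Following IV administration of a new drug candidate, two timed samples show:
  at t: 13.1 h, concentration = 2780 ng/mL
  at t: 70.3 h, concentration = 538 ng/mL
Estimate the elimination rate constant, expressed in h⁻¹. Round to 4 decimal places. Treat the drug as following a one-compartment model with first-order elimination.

0.0287 h⁻¹

k = ln(C₁/C₂) / (t₂ − t₁) = ln(2780/538) / (70.3 − 13.1)
  = 1.642 / 57.20 = 0.02871 h⁻¹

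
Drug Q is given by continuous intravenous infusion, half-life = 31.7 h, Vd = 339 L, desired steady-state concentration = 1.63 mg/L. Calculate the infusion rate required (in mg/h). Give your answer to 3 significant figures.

12.1 mg/h

k = ln2 / t½ = 0.693147 / 31.7 = 0.02187 h⁻¹
CL = k × Vd = 0.02187 × 339 = 7.414 L/h
At steady state, infusion rate R₀ = Css × CL = 1.63 × 7.414 = 12.08 mg/h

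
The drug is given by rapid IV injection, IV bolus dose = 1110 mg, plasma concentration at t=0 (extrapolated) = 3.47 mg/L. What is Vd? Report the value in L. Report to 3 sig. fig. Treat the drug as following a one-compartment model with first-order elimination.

Vd = Dose / C₀ = 1110 / 3.47 = 319.9 L

320 L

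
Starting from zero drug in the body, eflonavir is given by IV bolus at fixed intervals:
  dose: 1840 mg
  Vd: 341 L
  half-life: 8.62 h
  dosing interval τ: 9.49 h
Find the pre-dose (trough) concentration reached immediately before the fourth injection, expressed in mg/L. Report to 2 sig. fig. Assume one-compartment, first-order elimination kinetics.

C₀ per dose = Dose / Vd = 1840 / 341 = 5.396 mg/L
k = ln2 / t½ = 0.693147 / 8.62 = 0.08041 h⁻¹
Fraction remaining after one interval: r = e^(−kτ) = e^(−0.08041 × 9.49) = 0.4662
Before dose 4, 3 doses have been given (aged 1τ, 2τ, 3τ).
C_trough = C₀ × (r + r² + … + r^3) = C₀ × r(1−r^3)/(1−r)
        = 5.396 × 0.4662 × (1 − 0.1013) / (1 − 0.4662) = 4.235 mg/L

4.2 mg/L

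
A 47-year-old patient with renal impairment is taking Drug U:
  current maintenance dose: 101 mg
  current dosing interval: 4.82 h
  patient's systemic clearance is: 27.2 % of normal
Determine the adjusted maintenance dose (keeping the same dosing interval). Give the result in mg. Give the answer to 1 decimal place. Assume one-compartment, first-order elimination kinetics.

To keep the same average steady-state level, dosing rate must scale with clearance.
CL ratio = 27.2 / 100 = 0.2720
New dose (same interval) = 101 × 0.2720 = 27.47 mg

27.5 mg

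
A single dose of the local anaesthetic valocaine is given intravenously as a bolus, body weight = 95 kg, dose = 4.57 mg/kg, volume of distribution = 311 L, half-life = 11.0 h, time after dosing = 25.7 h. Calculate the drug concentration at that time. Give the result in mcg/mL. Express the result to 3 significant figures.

Total dose = 4.57 × 95 = 434.2 mg
C₀ = Dose / Vd = 434.2 / 311 = 1.396 mg/L
k = ln2 / t½ = 0.693147 / 11.0 = 0.06301 h⁻¹
C = C₀ · e^(−k·t) = 1.396 × e^(−0.06301 × 25.7)
  = 1.396 × 0.1980 = 0.2764 mg/L
(0.2764 mg/L = 0.2764 mcg/mL)

0.276 mcg/mL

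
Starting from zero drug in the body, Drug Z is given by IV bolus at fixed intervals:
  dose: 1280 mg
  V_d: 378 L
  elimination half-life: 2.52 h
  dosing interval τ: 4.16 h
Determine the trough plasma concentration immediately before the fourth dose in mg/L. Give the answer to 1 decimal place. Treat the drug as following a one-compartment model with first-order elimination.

1.5 mg/L

C₀ per dose = Dose / Vd = 1280 / 378 = 3.386 mg/L
k = ln2 / t½ = 0.693147 / 2.52 = 0.2751 h⁻¹
Fraction remaining after one interval: r = e^(−kτ) = e^(−0.2751 × 4.16) = 0.3184
Before dose 4, 3 doses have been given (aged 1τ, 2τ, 3τ).
C_trough = C₀ × (r + r² + … + r^3) = C₀ × r(1−r^3)/(1−r)
        = 3.386 × 0.3184 × (1 − 0.03228) / (1 − 0.3184) = 1.531 mg/L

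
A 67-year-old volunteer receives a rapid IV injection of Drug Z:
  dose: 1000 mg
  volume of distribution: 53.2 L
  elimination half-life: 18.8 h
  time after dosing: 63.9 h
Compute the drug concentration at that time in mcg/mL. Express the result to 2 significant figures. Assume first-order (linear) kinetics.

1.8 mcg/mL

C₀ = Dose / Vd = 1000 / 53.2 = 18.80 mg/L
k = ln2 / t½ = 0.693147 / 18.8 = 0.03687 h⁻¹
C = C₀ · e^(−k·t) = 18.80 × e^(−0.03687 × 63.9)
  = 18.80 × 0.09480 = 1.782 mg/L
(1.782 mg/L = 1.782 mcg/mL)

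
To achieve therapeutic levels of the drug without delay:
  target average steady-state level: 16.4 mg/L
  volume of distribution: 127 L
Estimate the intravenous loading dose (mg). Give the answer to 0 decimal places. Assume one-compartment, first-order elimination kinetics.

2083 mg

LD = Css × Vd = 16.4 × 127 = 2083 mg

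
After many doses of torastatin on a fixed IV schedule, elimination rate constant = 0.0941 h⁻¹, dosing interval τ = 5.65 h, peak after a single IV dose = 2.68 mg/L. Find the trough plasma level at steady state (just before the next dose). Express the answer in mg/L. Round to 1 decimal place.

e^(−kτ) = e^(−0.09410 × 5.65) = 0.5876
Accumulation ratio R = 1 / (1 − e^(−kτ)) = 1 / (1 − 0.5876) = 2.425
Steady-state trough = C₀ × R × e^(−kτ) = 2.68 × 2.425 × 0.5876 = 3.819 mg/L

3.8 mg/L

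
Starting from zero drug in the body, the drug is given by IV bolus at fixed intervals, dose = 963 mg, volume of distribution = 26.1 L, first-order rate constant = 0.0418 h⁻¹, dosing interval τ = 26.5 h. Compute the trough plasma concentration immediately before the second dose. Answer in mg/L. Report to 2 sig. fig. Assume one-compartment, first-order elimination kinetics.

C₀ per dose = Dose / Vd = 963 / 26.1 = 36.90 mg/L
Fraction remaining after one interval: r = e^(−kτ) = e^(−0.04180 × 26.5) = 0.3303
Before dose 2, 1 dose has been given (aged 1τ).
C_trough = C₀ × r = 36.90 × 0.3303 = 12.19 mg/L

12 mg/L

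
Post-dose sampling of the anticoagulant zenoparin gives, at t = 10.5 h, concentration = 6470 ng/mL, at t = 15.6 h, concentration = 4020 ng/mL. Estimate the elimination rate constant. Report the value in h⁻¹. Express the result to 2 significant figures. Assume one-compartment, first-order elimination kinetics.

0.093 h⁻¹

k = ln(C₁/C₂) / (t₂ − t₁) = ln(6470/4020) / (15.6 − 10.5)
  = 0.4759 / 5.100 = 0.09331 h⁻¹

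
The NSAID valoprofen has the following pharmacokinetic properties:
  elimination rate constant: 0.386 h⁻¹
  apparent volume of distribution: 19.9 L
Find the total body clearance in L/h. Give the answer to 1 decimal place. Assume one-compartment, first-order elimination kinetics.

7.7 L/h

CL = k × Vd = 0.386 × 19.9 = 7.681 L/h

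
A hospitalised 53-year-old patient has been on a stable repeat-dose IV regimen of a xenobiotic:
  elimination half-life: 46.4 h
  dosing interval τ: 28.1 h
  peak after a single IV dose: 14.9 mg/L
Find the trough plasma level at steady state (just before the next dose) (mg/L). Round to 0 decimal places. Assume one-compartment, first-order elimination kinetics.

k = ln2 / t½ = 0.693147 / 46.4 = 0.01494 h⁻¹
e^(−kτ) = e^(−0.01494 × 28.1) = 0.6572
Accumulation ratio R = 1 / (1 − e^(−kτ)) = 1 / (1 − 0.6572) = 2.917
Steady-state trough = C₀ × R × e^(−kτ) = 14.9 × 2.917 × 0.6572 = 28.56 mg/L

29 mg/L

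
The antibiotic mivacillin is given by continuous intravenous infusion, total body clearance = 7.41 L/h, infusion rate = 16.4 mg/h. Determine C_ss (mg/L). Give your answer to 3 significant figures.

2.21 mg/L

At steady state Css = R₀ / CL = 16.4 / 7.410 = 2.213 mg/L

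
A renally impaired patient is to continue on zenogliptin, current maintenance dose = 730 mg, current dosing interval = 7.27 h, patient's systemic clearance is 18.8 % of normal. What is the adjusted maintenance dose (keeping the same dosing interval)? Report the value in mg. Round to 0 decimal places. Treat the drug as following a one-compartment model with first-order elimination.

137 mg

To keep the same average steady-state level, dosing rate must scale with clearance.
CL ratio = 18.8 / 100 = 0.1880
New dose (same interval) = 730 × 0.1880 = 137.2 mg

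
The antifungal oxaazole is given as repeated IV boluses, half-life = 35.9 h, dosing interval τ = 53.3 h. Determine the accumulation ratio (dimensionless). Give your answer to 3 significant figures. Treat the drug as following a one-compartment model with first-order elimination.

k = ln2 / t½ = 0.693147 / 35.9 = 0.01931 h⁻¹
e^(−kτ) = e^(−0.01931 × 53.3) = 0.3573
Accumulation ratio R = 1 / (1 − e^(−kτ)) = 1 / (1 − 0.3573) = 1.556

1.56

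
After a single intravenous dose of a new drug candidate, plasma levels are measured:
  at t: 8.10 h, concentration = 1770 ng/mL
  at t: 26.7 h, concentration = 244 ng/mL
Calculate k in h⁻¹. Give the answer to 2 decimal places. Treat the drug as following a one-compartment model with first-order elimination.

k = ln(C₁/C₂) / (t₂ − t₁) = ln(1770/244) / (26.7 − 8.10)
  = 1.982 / 18.60 = 0.1066 h⁻¹

0.11 h⁻¹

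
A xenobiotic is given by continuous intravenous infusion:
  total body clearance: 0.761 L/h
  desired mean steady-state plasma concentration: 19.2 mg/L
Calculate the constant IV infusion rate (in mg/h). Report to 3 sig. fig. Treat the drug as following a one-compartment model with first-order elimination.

At steady state, infusion rate R₀ = Css × CL = 19.2 × 0.7610 = 14.61 mg/h

14.6 mg/h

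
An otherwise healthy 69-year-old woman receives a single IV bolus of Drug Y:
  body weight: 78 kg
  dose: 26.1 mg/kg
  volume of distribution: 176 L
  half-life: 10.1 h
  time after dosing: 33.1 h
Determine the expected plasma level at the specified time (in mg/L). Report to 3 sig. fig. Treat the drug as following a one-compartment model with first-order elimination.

Total dose = 26.1 × 78 = 2036 mg
C₀ = Dose / Vd = 2036 / 176 = 11.57 mg/L
k = ln2 / t½ = 0.693147 / 10.1 = 0.06863 h⁻¹
C = C₀ · e^(−k·t) = 11.57 × e^(−0.06863 × 33.1)
  = 11.57 × 0.1031 = 1.193 mg/L

1.19 mg/L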